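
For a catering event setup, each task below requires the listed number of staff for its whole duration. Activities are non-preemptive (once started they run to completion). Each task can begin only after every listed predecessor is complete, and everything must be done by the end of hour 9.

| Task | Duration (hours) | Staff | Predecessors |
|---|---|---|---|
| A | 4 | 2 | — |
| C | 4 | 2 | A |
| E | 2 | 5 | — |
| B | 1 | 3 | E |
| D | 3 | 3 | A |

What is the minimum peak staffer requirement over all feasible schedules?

Schedule A@1, C@5, E@1, B@3, D@5: h1:7  h2:7  h3:5  h4:2  h5:5  h6:5  h7:5  h8:2  h9:0 — peak 7.

7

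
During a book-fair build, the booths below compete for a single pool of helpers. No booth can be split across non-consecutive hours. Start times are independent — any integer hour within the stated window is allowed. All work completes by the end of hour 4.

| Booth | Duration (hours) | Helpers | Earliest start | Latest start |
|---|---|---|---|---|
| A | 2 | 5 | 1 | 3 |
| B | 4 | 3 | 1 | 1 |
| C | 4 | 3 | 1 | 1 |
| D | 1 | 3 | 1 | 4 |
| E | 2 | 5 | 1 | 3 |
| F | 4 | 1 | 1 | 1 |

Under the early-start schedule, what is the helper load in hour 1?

20

At early start, hour 1 has: A, B, C, D, E, F.
Demand: 5 + 3 + 3 + 3 + 5 + 1 = 20.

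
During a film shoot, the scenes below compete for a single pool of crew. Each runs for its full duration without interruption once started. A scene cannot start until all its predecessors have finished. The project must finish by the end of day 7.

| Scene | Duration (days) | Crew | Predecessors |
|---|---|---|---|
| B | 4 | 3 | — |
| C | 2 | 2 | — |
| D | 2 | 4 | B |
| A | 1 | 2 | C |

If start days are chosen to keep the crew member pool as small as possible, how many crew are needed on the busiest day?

Schedule B@1, C@1, D@5, A@3: d1:5  d2:5  d3:5  d4:3  d5:4  d6:4  d7:0 — peak 5.

5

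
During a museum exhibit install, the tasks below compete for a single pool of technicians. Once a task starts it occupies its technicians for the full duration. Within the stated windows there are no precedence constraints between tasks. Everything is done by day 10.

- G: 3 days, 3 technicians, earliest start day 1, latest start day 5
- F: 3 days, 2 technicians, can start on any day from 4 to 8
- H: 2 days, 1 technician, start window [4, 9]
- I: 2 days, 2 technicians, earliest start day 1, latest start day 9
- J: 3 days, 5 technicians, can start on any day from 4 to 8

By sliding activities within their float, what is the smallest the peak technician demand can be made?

5

Early-start (G@1, F@4, H@4, I@1, J@4) gives peak 8: d1:5  d2:5  d3:3  d4:8  d5:8  d6:7  d7:0  d8:0  d9:0  d10:0.
Shift J→7.
Schedule G@1, F@4, H@4, I@1, J@7: d1:5  d2:5  d3:3  d4:3  d5:3  d6:2  d7:5  d8:5  d9:5  d10:0 — peak 5.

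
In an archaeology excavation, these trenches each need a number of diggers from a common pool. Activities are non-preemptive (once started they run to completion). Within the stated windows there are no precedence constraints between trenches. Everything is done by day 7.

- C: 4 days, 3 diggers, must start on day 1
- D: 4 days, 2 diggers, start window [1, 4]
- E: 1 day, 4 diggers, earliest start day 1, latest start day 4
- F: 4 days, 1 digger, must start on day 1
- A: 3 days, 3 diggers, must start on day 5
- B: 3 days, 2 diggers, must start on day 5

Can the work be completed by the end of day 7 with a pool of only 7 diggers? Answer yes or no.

The minimum achievable peak is 8; 7 < 8, so no feasible schedule stays within the cap.

no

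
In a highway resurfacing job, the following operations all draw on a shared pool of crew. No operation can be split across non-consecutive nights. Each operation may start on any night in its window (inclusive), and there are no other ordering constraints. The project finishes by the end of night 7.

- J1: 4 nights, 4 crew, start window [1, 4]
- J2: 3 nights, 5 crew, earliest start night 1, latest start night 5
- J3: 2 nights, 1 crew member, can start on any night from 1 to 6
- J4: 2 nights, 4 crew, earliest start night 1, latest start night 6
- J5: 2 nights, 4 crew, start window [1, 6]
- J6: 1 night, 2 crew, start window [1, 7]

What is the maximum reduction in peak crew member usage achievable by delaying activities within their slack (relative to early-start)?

12

Early-start peak: n1:20  n2:18  n3:9  n4:4  n5:0  n6:0  n7:0 ⇒ 20.
Leveled (J1@1, J2@5, J3@5, J4@1, J5@3, J6@5): n1:8  n2:8  n3:8  n4:8  n5:8  n6:6  n7:5 ⇒ 8.
Reduction 20 − 8 = 12.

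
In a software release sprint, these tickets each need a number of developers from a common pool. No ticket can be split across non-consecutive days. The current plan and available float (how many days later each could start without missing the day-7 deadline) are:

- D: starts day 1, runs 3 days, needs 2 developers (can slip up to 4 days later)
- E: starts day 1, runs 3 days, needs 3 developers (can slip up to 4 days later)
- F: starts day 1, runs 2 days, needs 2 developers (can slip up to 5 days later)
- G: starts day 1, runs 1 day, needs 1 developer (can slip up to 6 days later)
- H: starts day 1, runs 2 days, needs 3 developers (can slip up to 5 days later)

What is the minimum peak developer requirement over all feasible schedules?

Early-start (D@1, E@1, F@1, G@1, H@1) gives peak 11: d1:11  d2:10  d3:5  d4:0  d5:0  d6:0  d7:0.
Shift F→4, G→4, H→5.
Schedule D@1, E@1, F@4, G@4, H@5: d1:5  d2:5  d3:5  d4:3  d5:5  d6:3  d7:0 — peak 5.

5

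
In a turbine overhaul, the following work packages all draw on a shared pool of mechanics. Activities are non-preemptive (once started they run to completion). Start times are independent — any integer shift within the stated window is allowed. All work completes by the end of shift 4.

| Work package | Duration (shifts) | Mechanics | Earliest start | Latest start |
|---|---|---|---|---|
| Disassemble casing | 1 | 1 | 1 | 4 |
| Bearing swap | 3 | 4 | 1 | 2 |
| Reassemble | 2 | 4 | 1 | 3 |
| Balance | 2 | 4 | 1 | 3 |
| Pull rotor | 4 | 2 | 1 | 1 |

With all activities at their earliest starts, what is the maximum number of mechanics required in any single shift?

Early-start schedule: Disassemble casing@1, Bearing swap@1, Reassemble@1, Balance@1, Pull rotor@1.
Load per shift: shift 1: 15, shift 2: 14, shift 3: 6, shift 4: 2.
Peak is 15.

15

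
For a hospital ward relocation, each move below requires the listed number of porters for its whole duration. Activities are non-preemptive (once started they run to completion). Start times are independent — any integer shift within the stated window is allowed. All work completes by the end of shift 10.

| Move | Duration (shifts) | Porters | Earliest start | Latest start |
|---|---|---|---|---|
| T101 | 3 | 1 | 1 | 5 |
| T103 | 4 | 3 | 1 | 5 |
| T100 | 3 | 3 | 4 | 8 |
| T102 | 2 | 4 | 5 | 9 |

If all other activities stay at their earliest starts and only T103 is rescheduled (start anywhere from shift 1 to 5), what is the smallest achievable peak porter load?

7

T103@1: s1:4  s2:4  s3:4  s4:6  s5:7  s6:7  s7:0  s8:0  s9:0  s10:0 → peak 7
T103@2: s1:1  s2:4  s3:4  s4:6  s5:10  s6:7  s7:0  s8:0  s9:0  s10:0 → peak 10
T103@3: s1:1  s2:1  s3:4  s4:6  s5:10  s6:10  s7:0  s8:0  s9:0  s10:0 → peak 10
T103@4: s1:1  s2:1  s3:1  s4:6  s5:10  s6:10  s7:3  s8:0  s9:0  s10:0 → peak 10
T103@5: s1:1  s2:1  s3:1  s4:3  s5:10  s6:10  s7:3  s8:3  s9:0  s10:0 → peak 10
Best is T103@1, peak 7.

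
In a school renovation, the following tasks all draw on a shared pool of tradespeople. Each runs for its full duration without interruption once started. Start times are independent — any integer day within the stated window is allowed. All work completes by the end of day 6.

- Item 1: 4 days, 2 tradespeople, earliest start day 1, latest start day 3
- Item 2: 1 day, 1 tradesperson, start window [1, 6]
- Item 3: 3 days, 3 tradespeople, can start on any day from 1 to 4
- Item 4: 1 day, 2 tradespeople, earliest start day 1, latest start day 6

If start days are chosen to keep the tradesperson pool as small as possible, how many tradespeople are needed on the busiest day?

5

Early-start (Item 1@1, Item 2@1, Item 3@1, Item 4@1) gives peak 8: d1:8  d2:5  d3:5  d4:2  d5:0  d6:0.
Shift Item 3→2.
Schedule Item 1@1, Item 2@1, Item 3@2, Item 4@1: d1:5  d2:5  d3:5  d4:5  d5:0  d6:0 — peak 5.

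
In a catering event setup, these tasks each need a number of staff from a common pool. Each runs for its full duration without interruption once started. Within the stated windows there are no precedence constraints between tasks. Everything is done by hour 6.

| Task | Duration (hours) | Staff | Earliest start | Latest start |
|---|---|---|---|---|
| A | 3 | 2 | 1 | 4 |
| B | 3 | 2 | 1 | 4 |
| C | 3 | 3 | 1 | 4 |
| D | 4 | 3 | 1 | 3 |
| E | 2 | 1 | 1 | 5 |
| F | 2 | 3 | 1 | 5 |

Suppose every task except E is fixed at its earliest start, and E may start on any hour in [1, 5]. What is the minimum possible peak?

E@1: h1:14  h2:14  h3:10  h4:3  h5:0  h6:0 → peak 14
E@2: h1:13  h2:14  h3:11  h4:3  h5:0  h6:0 → peak 14
E@3: h1:13  h2:13  h3:11  h4:4  h5:0  h6:0 → peak 13
E@4: h1:13  h2:13  h3:10  h4:4  h5:1  h6:0 → peak 13
E@5: h1:13  h2:13  h3:10  h4:3  h5:1  h6:1 → peak 13
Best is E@3, peak 13.

13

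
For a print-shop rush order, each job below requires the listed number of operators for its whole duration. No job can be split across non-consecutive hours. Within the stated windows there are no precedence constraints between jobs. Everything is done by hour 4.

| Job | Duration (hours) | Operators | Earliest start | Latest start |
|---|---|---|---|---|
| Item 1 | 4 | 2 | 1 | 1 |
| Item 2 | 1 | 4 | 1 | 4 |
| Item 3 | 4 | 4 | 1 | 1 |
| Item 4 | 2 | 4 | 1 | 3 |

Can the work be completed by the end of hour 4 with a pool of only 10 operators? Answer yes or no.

Schedule Item 1@1, Item 2@1, Item 3@1, Item 4@2: h1:10  h2:10  h3:10  h4:6 — peak 10 ≤ 10.

yes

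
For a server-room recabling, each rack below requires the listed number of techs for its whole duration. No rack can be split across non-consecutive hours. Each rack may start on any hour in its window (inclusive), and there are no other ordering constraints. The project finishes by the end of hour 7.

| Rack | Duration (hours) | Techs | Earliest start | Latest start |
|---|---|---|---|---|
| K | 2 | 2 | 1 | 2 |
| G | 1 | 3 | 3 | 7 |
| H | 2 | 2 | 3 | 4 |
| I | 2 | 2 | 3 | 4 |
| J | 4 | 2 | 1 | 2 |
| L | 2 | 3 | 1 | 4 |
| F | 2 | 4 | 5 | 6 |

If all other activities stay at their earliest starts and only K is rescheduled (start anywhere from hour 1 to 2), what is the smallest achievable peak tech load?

K@1: h1:7  h2:7  h3:9  h4:6  h5:4  h6:4  h7:0 → peak 9
K@2: h1:5  h2:7  h3:11  h4:6  h5:4  h6:4  h7:0 → peak 11
Best is K@1, peak 9.

9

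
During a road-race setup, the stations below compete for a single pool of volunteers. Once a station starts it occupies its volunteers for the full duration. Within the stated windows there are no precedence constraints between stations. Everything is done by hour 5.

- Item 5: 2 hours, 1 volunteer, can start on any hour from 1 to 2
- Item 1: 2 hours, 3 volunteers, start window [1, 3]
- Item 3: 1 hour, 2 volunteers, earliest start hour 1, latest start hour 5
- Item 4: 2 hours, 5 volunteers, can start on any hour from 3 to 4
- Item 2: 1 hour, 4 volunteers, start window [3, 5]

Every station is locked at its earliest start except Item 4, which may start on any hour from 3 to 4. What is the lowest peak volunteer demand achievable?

Item 4@3: h1:6  h2:4  h3:9  h4:5  h5:0 → peak 9
Item 4@4: h1:6  h2:4  h3:4  h4:5  h5:5 → peak 6
Best is Item 4@4, peak 6.

6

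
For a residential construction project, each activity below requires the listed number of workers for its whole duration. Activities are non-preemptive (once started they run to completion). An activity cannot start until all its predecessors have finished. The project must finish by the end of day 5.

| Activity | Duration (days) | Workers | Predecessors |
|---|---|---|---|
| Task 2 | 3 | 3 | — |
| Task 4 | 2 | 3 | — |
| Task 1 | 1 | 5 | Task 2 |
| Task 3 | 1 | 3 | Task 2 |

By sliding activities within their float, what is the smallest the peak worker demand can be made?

6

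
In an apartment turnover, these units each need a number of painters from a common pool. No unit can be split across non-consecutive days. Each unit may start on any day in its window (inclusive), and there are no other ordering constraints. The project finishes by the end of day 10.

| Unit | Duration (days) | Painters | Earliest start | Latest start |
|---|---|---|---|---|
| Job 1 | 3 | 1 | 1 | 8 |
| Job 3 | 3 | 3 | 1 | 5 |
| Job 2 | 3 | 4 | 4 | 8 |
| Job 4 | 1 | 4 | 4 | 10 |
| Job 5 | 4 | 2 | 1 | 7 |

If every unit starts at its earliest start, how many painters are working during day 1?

6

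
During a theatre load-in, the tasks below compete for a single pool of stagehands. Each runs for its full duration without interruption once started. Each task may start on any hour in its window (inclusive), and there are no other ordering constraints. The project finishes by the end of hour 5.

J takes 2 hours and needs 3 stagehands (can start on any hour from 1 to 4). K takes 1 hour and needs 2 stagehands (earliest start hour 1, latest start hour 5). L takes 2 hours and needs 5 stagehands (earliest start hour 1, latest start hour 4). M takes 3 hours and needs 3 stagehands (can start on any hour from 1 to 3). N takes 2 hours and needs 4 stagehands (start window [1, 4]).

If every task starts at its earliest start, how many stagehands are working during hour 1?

At early start, hour 1 has: J, K, L, M, N.
Demand: 3 + 2 + 5 + 3 + 4 = 17.

17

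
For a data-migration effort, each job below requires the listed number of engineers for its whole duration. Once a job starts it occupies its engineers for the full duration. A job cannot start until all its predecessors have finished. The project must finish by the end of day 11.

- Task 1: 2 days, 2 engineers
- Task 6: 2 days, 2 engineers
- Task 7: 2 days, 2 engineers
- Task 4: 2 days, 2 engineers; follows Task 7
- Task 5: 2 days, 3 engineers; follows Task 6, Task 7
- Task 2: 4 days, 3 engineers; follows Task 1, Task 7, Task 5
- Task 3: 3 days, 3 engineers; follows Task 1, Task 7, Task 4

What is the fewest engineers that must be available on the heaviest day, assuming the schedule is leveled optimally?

5

Early-start (Task 1@1, Task 6@1, Task 7@1, Task 4@3, Task 5@3, Task 2@5, Task 3@5) gives peak 6: d1:6  d2:6  d3:5  d4:5  d5:6  d6:6  d7:6  d8:3  d9:0  d10:0  d11:0.
Shift Task 1→3, Task 4→5, Task 3→9.
Schedule Task 1@3, Task 6@1, Task 7@1, Task 4@5, Task 5@3, Task 2@5, Task 3@9: d1:4  d2:4  d3:5  d4:5  d5:5  d6:5  d7:3  d8:3  d9:3  d10:3  d11:3 — peak 5.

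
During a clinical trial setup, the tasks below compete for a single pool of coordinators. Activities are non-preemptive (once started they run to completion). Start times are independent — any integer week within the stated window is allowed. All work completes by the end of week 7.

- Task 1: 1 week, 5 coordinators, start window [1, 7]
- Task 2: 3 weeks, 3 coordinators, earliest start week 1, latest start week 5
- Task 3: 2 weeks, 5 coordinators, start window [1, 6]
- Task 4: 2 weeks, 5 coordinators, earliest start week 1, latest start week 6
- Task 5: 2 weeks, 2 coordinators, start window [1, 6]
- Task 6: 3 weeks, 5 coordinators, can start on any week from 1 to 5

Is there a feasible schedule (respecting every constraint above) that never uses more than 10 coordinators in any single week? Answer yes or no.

yes

Schedule Task 1@1, Task 2@1, Task 3@2, Task 4@4, Task 5@1, Task 6@4: w1:10  w2:10  w3:8  w4:10  w5:10  w6:5  w7:0 — peak 10 ≤ 10.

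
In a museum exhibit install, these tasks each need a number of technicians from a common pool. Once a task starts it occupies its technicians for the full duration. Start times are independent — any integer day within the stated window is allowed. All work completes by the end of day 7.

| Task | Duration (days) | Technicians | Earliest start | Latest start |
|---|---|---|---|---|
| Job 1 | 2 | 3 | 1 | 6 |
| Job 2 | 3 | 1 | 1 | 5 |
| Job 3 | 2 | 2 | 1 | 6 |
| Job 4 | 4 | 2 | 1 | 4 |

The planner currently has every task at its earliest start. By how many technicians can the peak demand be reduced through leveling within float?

4

Early-start peak: d1:8  d2:8  d3:3  d4:2  d5:0  d6:0  d7:0 ⇒ 8.
Leveled (Job 1@1, Job 2@1, Job 3@3, Job 4@4): d1:4  d2:4  d3:3  d4:4  d5:2  d6:2  d7:2 ⇒ 4.
Reduction 8 − 4 = 4.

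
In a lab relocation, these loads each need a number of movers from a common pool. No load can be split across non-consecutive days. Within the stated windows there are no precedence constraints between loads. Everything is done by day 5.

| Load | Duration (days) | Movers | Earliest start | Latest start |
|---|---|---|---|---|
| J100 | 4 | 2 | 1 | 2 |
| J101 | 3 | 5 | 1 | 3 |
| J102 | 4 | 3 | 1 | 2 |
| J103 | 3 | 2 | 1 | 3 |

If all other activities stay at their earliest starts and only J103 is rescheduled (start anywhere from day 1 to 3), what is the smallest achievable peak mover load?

J103@1: d1:12  d2:12  d3:12  d4:5  d5:0 → peak 12
J103@2: d1:10  d2:12  d3:12  d4:7  d5:0 → peak 12
J103@3: d1:10  d2:10  d3:12  d4:7  d5:2 → peak 12
Best is J103@1, peak 12.

12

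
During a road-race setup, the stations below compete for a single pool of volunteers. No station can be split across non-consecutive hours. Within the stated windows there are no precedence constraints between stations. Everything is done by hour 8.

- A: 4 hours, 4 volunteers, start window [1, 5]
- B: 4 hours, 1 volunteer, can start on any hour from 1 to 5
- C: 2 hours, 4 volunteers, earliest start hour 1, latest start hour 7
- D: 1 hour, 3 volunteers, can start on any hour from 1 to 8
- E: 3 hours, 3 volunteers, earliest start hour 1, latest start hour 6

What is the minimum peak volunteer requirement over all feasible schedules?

7

Early-start (A@1, B@1, C@1, D@1, E@1) gives peak 15: h1:15  h2:12  h3:8  h4:5  h5:0  h6:0  h7:0  h8:0.
Shift C→5, D→5, E→6.
Schedule A@1, B@1, C@5, D@5, E@6: h1:5  h2:5  h3:5  h4:5  h5:7  h6:7  h7:3  h8:3 — peak 7.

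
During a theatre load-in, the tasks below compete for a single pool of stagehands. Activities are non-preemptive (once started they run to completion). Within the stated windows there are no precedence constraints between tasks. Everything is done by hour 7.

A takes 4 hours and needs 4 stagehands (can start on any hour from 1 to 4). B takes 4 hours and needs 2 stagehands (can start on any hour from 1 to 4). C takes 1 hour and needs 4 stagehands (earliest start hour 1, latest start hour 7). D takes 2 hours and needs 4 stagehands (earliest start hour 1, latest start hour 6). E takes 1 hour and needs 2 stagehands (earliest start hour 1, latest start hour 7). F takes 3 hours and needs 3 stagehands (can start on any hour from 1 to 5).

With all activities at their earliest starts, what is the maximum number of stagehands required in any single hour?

Early-start schedule: A@1, B@1, C@1, D@1, E@1, F@1.
Load per hour: hour 1: 19, hour 2: 13, hour 3: 9, hour 4: 6, hour 5: 0, hour 6: 0, hour 7: 0.
Peak is 19.

19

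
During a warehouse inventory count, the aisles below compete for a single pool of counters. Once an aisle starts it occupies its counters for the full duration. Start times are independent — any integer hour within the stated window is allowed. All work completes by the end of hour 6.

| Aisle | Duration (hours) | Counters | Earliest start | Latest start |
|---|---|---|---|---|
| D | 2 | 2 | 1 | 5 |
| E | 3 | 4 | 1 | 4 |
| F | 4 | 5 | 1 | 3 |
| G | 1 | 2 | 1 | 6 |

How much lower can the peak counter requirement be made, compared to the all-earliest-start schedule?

Early-start peak: h1:13  h2:11  h3:9  h4:5  h5:0  h6:0 ⇒ 13.
Leveled (D@1, E@1, F@3, G@1): h1:8  h2:6  h3:9  h4:5  h5:5  h6:5 ⇒ 9.
Reduction 13 − 9 = 4.

4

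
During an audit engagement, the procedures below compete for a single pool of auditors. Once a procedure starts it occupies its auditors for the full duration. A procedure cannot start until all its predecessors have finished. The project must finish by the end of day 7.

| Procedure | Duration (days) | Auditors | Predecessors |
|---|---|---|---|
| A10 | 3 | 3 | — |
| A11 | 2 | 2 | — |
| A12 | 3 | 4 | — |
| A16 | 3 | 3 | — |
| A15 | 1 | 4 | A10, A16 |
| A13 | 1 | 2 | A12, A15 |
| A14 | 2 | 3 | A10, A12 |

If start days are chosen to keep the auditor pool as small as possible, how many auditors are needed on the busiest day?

10

Early-start (A10@1, A11@1, A12@1, A16@1, A15@4, A13@5, A14@4) gives peak 12: d1:12  d2:12  d3:10  d4:7  d5:5  d6:0  d7:0.
Shift A16→3, A15→6, A13→7.
Schedule A10@1, A11@1, A12@1, A16@3, A15@6, A13@7, A14@4: d1:9  d2:9  d3:10  d4:6  d5:6  d6:4  d7:2 — peak 10.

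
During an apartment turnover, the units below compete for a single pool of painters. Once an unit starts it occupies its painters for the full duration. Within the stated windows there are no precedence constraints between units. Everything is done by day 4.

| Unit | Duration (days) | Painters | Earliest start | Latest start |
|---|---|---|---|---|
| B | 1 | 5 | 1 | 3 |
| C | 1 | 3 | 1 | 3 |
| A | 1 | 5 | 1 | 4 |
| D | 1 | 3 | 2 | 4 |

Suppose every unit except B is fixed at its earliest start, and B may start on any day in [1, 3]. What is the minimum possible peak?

8

B@1: d1:13  d2:3  d3:0  d4:0 → peak 13
B@2: d1:8  d2:8  d3:0  d4:0 → peak 8
B@3: d1:8  d2:3  d3:5  d4:0 → peak 8
Best is B@2, peak 8.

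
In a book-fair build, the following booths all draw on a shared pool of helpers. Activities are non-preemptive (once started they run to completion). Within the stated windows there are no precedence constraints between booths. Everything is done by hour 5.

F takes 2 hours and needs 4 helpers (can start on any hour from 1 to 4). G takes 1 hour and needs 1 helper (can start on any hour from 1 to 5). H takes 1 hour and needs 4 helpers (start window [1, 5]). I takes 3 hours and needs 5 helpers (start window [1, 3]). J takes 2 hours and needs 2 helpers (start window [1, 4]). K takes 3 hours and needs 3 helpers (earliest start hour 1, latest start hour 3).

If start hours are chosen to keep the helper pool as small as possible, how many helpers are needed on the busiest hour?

Early-start (F@1, G@1, H@1, I@1, J@1, K@1) gives peak 19: h1:19  h2:14  h3:8  h4:0  h5:0.
Shift H→5, I→3, K→2.
Schedule F@1, G@1, H@5, I@3, J@1, K@2: h1:7  h2:9  h3:8  h4:8  h5:9 — peak 9.
Total helper-hours = 41 over 5 hours ⇒ peak ≥ ⌈41/5⌉ = 9, so 9 is optimal.

9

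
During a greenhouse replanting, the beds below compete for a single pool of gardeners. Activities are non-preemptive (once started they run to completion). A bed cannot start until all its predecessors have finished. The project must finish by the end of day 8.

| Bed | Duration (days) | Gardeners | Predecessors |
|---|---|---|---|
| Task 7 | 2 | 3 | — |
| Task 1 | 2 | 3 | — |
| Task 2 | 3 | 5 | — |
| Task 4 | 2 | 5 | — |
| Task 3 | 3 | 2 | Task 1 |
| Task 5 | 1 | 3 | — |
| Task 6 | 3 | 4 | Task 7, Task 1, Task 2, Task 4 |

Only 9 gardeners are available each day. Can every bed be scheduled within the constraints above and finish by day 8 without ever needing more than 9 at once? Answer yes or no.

Schedule Task 7@1, Task 1@3, Task 2@1, Task 4@4, Task 3@5, Task 5@8, Task 6@6: d1:8  d2:8  d3:8  d4:8  d5:7  d6:6  d7:6  d8:7 — peak 8 ≤ 9.

yes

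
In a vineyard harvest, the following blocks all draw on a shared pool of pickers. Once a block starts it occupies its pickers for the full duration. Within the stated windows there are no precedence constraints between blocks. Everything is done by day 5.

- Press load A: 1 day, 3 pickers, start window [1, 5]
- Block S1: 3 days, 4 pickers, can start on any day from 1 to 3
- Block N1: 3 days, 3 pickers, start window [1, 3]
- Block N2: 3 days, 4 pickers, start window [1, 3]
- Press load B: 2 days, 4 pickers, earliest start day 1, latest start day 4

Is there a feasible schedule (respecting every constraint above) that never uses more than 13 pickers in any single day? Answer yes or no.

yes

Schedule Press load A@1, Block S1@1, Block N1@1, Block N2@2, Press load B@4: d1:10  d2:11  d3:11  d4:8  d5:4 — peak 11 ≤ 13.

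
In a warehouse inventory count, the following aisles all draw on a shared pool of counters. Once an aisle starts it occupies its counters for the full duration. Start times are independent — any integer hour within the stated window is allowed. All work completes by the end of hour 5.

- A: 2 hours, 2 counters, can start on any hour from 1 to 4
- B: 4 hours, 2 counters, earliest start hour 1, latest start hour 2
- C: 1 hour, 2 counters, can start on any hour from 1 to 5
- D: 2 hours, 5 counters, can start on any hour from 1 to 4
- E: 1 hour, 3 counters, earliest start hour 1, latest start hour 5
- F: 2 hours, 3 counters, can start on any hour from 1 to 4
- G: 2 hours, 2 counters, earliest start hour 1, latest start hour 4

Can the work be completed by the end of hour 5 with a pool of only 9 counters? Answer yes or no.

yes

Schedule A@1, B@1, C@1, D@2, E@1, F@4, G@3: h1:9  h2:9  h3:9  h4:7  h5:3 — peak 9 ≤ 9.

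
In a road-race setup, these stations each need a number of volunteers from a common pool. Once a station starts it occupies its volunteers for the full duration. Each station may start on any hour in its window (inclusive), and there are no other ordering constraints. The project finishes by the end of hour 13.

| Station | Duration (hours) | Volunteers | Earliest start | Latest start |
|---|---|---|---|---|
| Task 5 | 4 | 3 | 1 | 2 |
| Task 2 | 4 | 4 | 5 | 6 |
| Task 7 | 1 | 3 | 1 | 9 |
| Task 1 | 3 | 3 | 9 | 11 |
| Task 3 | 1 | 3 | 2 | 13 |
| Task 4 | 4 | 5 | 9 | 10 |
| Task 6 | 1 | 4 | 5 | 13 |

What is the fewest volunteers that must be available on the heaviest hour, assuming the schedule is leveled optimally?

Schedule Task 5@1, Task 2@5, Task 7@1, Task 1@9, Task 3@2, Task 4@9, Task 6@5: h1:6  h2:6  h3:3  h4:3  h5:8  h6:4  h7:4  h8:4  h9:8  h10:8  h11:8  h12:5  h13:0 — peak 8.

8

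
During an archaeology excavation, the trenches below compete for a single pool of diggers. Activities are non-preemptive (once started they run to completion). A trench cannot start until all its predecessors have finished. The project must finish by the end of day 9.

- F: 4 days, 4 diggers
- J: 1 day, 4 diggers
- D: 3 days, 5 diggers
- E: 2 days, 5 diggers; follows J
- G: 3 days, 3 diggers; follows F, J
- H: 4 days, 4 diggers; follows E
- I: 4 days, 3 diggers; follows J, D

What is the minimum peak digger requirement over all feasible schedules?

10

Early-start (F@1, J@1, D@1, E@2, G@5, H@4, I@4) gives peak 14: d1:13  d2:14  d3:14  d4:11  d5:10  d6:10  d7:10  d8:0  d9:0.
Shift F→2, E→4, G→6, H→6, I→6.
Schedule F@2, J@1, D@1, E@4, G@6, H@6, I@6: d1:9  d2:9  d3:9  d4:9  d5:9  d6:10  d7:10  d8:10  d9:7 — peak 10.
Total digger-days = 82 over 9 days ⇒ peak ≥ ⌈82/9⌉ = 10, so 10 is optimal.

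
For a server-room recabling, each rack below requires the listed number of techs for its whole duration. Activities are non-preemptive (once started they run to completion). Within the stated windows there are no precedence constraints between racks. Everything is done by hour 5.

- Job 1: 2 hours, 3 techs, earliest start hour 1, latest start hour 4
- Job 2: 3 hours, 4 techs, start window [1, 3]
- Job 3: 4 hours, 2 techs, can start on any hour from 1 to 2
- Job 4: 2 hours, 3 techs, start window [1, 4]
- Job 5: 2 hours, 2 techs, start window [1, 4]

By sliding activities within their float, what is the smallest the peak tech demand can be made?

Early-start (Job 1@1, Job 2@1, Job 3@1, Job 4@1, Job 5@1) gives peak 14: h1:14  h2:14  h3:6  h4:2  h5:0.
Shift Job 2→3, Job 5→3.
Schedule Job 1@1, Job 2@3, Job 3@1, Job 4@1, Job 5@3: h1:8  h2:8  h3:8  h4:8  h5:4 — peak 8.
Total tech-hours = 36 over 5 hours ⇒ peak ≥ ⌈36/5⌉ = 8, so 8 is optimal.

8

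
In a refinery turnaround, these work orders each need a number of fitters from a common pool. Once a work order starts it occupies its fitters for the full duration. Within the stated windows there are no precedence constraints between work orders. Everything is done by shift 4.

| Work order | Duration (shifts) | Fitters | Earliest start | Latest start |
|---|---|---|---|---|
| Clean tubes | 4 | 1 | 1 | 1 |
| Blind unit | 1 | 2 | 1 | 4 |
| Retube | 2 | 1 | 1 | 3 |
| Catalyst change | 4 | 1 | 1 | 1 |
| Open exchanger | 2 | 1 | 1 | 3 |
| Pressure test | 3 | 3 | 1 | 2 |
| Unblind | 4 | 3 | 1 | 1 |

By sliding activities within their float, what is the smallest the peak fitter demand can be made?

9

Early-start (Clean tubes@1, Blind unit@1, Retube@1, Catalyst change@1, Open exchanger@1, Pressure test@1, Unblind@1) gives peak 12: s1:12  s2:10  s3:8  s4:5.
Shift Open exchanger→3, Pressure test→2.
Schedule Clean tubes@1, Blind unit@1, Retube@1, Catalyst change@1, Open exchanger@3, Pressure test@2, Unblind@1: s1:8  s2:9  s3:9  s4:9 — peak 9.
Total fitter-shifts = 35 over 4 shifts ⇒ peak ≥ ⌈35/4⌉ = 9, so 9 is optimal.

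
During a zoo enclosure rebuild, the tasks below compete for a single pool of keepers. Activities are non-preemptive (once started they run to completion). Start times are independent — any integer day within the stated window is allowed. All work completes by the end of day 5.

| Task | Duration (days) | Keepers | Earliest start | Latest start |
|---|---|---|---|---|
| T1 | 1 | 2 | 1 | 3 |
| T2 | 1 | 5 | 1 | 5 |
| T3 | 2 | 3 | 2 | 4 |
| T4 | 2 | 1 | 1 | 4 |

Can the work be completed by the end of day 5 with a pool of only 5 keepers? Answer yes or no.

yes

Schedule T1@1, T2@2, T3@3, T4@3: d1:2  d2:5  d3:4  d4:4  d5:0 — peak 5 ≤ 5.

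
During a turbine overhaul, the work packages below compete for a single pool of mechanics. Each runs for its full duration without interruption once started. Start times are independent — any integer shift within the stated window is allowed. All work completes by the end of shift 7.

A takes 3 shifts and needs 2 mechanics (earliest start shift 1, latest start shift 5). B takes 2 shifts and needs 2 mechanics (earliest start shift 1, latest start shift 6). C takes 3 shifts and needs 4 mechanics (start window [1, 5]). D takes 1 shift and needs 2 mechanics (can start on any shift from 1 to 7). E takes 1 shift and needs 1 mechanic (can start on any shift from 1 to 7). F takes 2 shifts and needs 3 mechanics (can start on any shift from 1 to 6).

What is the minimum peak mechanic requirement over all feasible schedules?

5

Early-start (A@1, B@1, C@1, D@1, E@1, F@1) gives peak 14: s1:14  s2:11  s3:6  s4:0  s5:0  s6:0  s7:0.
Shift C→5, D→4, F→3.
Schedule A@1, B@1, C@5, D@4, E@1, F@3: s1:5  s2:4  s3:5  s4:5  s5:4  s6:4  s7:4 — peak 5.
Total mechanic-shifts = 31 over 7 shifts ⇒ peak ≥ ⌈31/7⌉ = 5, so 5 is optimal.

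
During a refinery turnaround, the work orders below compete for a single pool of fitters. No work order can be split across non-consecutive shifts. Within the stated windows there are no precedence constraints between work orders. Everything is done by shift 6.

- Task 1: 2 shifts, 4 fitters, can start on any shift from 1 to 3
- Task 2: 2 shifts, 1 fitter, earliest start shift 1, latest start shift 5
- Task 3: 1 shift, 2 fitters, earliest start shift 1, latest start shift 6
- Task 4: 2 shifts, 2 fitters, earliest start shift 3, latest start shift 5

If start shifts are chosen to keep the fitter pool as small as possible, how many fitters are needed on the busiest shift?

4

Early-start (Task 1@1, Task 2@1, Task 3@1, Task 4@3) gives peak 7: s1:7  s2:5  s3:2  s4:2  s5:0  s6:0.
Shift Task 2→3, Task 3→3, Task 4→4.
Schedule Task 1@1, Task 2@3, Task 3@3, Task 4@4: s1:4  s2:4  s3:3  s4:3  s5:2  s6:0 — peak 4.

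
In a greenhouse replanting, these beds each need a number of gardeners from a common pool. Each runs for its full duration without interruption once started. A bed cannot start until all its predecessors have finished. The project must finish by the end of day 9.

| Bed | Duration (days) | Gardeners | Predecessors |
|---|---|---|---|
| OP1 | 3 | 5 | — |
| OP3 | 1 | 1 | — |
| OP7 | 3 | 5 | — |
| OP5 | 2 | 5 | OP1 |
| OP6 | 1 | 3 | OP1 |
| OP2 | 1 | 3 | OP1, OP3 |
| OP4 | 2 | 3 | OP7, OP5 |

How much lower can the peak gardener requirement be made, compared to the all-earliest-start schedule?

Early-start peak: d1:11  d2:10  d3:10  d4:11  d5:5  d6:3  d7:3  d8:0  d9:0 ⇒ 11.
Leveled (OP1@1, OP3@1, OP7@2, OP5@4, OP6@5, OP2@6, OP4@6): d1:6  d2:10  d3:10  d4:10  d5:8  d6:6  d7:3  d8:0  d9:0 ⇒ 10.
Reduction 11 − 10 = 1.

1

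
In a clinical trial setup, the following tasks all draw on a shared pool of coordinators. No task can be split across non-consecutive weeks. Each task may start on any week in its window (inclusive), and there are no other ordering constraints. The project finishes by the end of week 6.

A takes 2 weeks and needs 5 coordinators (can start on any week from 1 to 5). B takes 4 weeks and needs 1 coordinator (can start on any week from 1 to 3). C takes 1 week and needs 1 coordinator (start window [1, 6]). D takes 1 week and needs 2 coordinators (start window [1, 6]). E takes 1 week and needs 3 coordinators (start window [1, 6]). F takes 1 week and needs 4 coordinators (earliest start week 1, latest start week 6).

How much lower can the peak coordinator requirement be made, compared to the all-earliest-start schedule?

11

Early-start peak: w1:16  w2:6  w3:1  w4:1  w5:0  w6:0 ⇒ 16.
Leveled (A@1, B@3, C@3, D@3, E@4, F@5): w1:5  w2:5  w3:4  w4:4  w5:5  w6:1 ⇒ 5.
Reduction 16 − 5 = 11.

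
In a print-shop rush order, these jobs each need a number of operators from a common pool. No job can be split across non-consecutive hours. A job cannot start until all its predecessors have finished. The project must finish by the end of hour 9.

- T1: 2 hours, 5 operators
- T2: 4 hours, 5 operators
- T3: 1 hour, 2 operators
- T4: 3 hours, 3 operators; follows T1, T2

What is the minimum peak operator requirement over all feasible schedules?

5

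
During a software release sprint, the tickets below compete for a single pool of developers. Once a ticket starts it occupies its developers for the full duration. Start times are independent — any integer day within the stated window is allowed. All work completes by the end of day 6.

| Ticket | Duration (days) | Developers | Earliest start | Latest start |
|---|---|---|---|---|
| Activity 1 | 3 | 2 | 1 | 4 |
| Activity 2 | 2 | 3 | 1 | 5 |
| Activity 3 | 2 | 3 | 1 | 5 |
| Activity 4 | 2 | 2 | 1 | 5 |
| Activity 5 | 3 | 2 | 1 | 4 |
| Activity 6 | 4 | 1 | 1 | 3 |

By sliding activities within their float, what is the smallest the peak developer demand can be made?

6

Early-start (Activity 1@1, Activity 2@1, Activity 3@1, Activity 4@1, Activity 5@1, Activity 6@1) gives peak 13: d1:13  d2:13  d3:5  d4:1  d5:0  d6:0.
Shift Activity 3→3, Activity 4→5, Activity 5→4.
Schedule Activity 1@1, Activity 2@1, Activity 3@3, Activity 4@5, Activity 5@4, Activity 6@1: d1:6  d2:6  d3:6  d4:6  d5:4  d6:4 — peak 6.
Total developer-days = 32 over 6 days ⇒ peak ≥ ⌈32/6⌉ = 6, so 6 is optimal.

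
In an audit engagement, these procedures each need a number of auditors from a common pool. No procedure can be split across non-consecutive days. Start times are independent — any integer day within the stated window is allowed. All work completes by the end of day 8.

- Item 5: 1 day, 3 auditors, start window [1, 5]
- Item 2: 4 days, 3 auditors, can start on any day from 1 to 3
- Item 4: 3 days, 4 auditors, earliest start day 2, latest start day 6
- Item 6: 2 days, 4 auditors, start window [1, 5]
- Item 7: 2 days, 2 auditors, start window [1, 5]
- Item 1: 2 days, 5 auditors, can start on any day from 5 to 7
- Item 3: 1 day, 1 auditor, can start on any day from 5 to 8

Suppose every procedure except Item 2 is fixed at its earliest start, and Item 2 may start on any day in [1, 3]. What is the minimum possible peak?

10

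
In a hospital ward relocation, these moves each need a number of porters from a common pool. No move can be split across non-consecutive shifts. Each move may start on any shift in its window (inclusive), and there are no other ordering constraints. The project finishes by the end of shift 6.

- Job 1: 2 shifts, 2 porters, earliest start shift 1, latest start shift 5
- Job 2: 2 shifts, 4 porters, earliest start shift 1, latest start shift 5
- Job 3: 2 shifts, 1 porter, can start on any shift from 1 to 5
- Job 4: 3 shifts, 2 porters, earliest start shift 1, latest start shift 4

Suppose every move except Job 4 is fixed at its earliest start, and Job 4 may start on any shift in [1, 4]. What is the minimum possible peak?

Job 4@1: s1:9  s2:9  s3:2  s4:0  s5:0  s6:0 → peak 9
Job 4@2: s1:7  s2:9  s3:2  s4:2  s5:0  s6:0 → peak 9
Job 4@3: s1:7  s2:7  s3:2  s4:2  s5:2  s6:0 → peak 7
Job 4@4: s1:7  s2:7  s3:0  s4:2  s5:2  s6:2 → peak 7
Best is Job 4@3, peak 7.

7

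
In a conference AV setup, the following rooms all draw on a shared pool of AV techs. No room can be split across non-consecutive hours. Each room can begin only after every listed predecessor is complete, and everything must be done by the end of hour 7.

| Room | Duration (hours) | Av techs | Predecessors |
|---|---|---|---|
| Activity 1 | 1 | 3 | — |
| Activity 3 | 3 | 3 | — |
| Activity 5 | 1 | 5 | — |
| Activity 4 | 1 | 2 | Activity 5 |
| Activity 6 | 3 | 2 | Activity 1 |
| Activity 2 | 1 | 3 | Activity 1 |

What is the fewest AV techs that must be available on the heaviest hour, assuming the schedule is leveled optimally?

5

Early-start (Activity 1@1, Activity 3@1, Activity 5@1, Activity 4@2, Activity 6@2, Activity 2@2) gives peak 11: h1:11  h2:10  h3:5  h4:2  h5:0  h6:0  h7:0.
Shift Activity 3→2, Activity 5→5, Activity 4→6, Activity 2→6.
Schedule Activity 1@1, Activity 3@2, Activity 5@5, Activity 4@6, Activity 6@2, Activity 2@6: h1:3  h2:5  h3:5  h4:5  h5:5  h6:5  h7:0 — peak 5.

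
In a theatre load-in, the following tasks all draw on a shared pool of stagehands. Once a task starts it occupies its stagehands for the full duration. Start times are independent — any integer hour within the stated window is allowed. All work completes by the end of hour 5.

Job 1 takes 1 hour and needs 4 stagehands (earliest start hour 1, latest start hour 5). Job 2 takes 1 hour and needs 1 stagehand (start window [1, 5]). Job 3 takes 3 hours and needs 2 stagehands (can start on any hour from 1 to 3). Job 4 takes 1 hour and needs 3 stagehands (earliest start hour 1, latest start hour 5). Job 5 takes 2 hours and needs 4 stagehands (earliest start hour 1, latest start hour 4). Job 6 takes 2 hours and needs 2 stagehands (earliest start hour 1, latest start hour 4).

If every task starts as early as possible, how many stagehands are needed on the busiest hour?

Early-start schedule: Job 1@1, Job 2@1, Job 3@1, Job 4@1, Job 5@1, Job 6@1.
Load per hour: hour 1: 16, hour 2: 8, hour 3: 2, hour 4: 0, hour 5: 0.
Peak is 16.

16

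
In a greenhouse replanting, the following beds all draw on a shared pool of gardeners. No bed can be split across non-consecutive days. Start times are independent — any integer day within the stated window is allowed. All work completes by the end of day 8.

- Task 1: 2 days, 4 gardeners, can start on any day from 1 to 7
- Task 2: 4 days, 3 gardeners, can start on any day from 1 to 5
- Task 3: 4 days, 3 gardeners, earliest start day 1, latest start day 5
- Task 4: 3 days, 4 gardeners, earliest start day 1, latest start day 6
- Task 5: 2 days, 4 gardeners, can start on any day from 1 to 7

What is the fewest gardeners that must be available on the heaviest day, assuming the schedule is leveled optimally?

Early-start (Task 1@1, Task 2@1, Task 3@1, Task 4@1, Task 5@1) gives peak 18: d1:18  d2:18  d3:10  d4:6  d5:0  d6:0  d7:0  d8:0.
Shift Task 3→5, Task 4→3, Task 5→6.
Schedule Task 1@1, Task 2@1, Task 3@5, Task 4@3, Task 5@6: d1:7  d2:7  d3:7  d4:7  d5:7  d6:7  d7:7  d8:3 — peak 7.
Total gardener-days = 52 over 8 days ⇒ peak ≥ ⌈52/8⌉ = 7, so 7 is optimal.

7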